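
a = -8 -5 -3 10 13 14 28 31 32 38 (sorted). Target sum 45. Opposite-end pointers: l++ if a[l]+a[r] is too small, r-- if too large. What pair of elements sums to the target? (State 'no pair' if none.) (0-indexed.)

(13, 32)

[0,9] -8+38=30 <45 → l++
[1,9] -5+38=33 <45 → l++
[2,9] -3+38=35 <45 → l++
[3,9] 10+38=48 >45 → r--
[3,8] 10+32=42 <45 → l++
[4,8] 13+32=45 → found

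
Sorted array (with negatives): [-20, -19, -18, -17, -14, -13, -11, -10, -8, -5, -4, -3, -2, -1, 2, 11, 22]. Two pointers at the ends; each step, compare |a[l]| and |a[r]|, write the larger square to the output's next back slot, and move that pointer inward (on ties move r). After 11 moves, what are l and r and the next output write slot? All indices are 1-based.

[1,17] |-20|<=|22| out[17]=484 → r--
[1,16] |-20|>|11| out[16]=400 → l++
[2,16] |-19|>|11| out[15]=361 → l++
[3,16] |-18|>|11| out[14]=324 → l++
[4,16] |-17|>|11| out[13]=289 → l++
[5,16] |-14|>|11| out[12]=196 → l++
[6,16] |-13|>|11| out[11]=169 → l++
[7,16] |-11|<=|11| out[10]=121 → r--
[7,15] |-11|>|2| out[9]=121 → l++
[8,15] |-10|>|2| out[8]=100 → l++
[9,15] |-8|>|2| out[7]=64 → l++

l=10, r=15, next write slot=6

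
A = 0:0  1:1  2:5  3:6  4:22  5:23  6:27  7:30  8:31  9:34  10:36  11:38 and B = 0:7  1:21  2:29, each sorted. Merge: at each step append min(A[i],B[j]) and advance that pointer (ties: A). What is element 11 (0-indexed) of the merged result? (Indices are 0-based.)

[i=0,j=0] A[i]=0<=B[j]=7 take 0 → i++
[i=1,j=0] A[i]=1<=B[j]=7 take 1 → i++
[i=2,j=0] A[i]=5<=B[j]=7 take 5 → i++
[i=3,j=0] A[i]=6<=B[j]=7 take 6 → i++
[i=4,j=0] A[i]=22>B[j]=7 take 7 → j++
[i=4,j=1] A[i]=22>B[j]=21 take 21 → j++
[i=4,j=2] A[i]=22<=B[j]=29 take 22 → i++
[i=5,j=2] A[i]=23<=B[j]=29 take 23 → i++
[i=6,j=2] A[i]=27<=B[j]=29 take 27 → i++
[i=7,j=2] A[i]=30>B[j]=29 take 29 → j++
[i=7,j=3] B done, take A[i]=30 → i++
[i=8,j=3] B done, take A[i]=31 → i++
[i=9,j=3] B done, take A[i]=34 → i++
[i=10,j=3] B done, take A[i]=36 → i++
[i=11,j=3] B done, take A[i]=38 → i++

merged[11] = 31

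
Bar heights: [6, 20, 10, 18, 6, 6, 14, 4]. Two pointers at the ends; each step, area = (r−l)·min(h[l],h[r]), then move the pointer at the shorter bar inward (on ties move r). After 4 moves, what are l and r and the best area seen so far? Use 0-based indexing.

l=1, r=4, best area=70

[0,7] min(6,4)*7=28 best=28 * → r--
[0,6] min(6,14)*6=36 best=36 * → l++
[1,6] min(20,14)*5=70 best=70 * → r--
[1,5] min(20,6)*4=24 best=70 → r--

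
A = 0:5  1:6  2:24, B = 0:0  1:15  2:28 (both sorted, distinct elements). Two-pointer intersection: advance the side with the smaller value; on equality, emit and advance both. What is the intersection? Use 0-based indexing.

intersection = []

[i=0,j=0] 5>0 → j++
[i=0,j=1] 5<15 → i++
[i=1,j=1] 6<15 → i++
[i=2,j=1] 24>15 → j++
[i=2,j=2] 24<28 → i++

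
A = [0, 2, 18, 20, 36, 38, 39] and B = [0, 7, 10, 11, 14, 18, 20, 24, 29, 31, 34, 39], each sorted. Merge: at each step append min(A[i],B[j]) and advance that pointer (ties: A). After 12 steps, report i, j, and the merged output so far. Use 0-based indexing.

i=4, j=8, merged so far=[0, 0, 2, 7, 10, 11, 14, 18, 18, 20, 20, 24]

[i=0,j=0] A[i]=0<=B[j]=0 take 0 → i++
[i=1,j=0] A[i]=2>B[j]=0 take 0 → j++
[i=1,j=1] A[i]=2<=B[j]=7 take 2 → i++
[i=2,j=1] A[i]=18>B[j]=7 take 7 → j++
[i=2,j=2] A[i]=18>B[j]=10 take 10 → j++
[i=2,j=3] A[i]=18>B[j]=11 take 11 → j++
[i=2,j=4] A[i]=18>B[j]=14 take 14 → j++
[i=2,j=5] A[i]=18<=B[j]=18 take 18 → i++
[i=3,j=5] A[i]=20>B[j]=18 take 18 → j++
[i=3,j=6] A[i]=20<=B[j]=20 take 20 → i++
[i=4,j=6] A[i]=36>B[j]=20 take 20 → j++
[i=4,j=7] A[i]=36>B[j]=24 take 24 → j++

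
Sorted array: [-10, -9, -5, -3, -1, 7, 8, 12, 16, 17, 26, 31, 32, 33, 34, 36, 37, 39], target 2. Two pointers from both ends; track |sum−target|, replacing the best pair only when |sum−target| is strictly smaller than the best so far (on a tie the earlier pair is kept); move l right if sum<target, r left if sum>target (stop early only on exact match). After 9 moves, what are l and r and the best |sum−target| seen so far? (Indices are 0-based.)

[0,17] -10+39=29 d=27 * → r--
[0,16] -10+37=27 d=25 * → r--
[0,15] -10+36=26 d=24 * → r--
[0,14] -10+34=24 d=22 * → r--
[0,13] -10+33=23 d=21 * → r--
[0,12] -10+32=22 d=20 * → r--
[0,11] -10+31=21 d=19 * → r--
[0,10] -10+26=16 d=14 * → r--
[0,9] -10+17=7 d=5 * → r--

l=0, r=8, best |Δ|=5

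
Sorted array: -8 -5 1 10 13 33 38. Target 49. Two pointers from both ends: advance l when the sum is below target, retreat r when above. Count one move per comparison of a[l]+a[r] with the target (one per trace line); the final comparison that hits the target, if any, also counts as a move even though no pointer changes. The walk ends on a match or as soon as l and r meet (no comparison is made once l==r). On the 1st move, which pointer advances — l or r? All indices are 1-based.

l

l=1 r=7: -8+38=30 <49, l++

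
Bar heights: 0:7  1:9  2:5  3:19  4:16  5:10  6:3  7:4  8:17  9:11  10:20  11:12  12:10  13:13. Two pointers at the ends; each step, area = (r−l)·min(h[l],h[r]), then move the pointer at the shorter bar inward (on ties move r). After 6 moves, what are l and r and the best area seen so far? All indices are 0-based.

l=0 r=13: min(7,13)*13=91 best=91 *, l++
l=1 r=13: min(9,13)*12=108 best=108 *, l++
l=2 r=13: min(5,13)*11=55 best=108, l++
l=3 r=13: min(19,13)*10=130 best=130 *, r--
l=3 r=12: min(19,10)*9=90 best=130, r--
l=3 r=11: min(19,12)*8=96 best=130, r--

l=3, r=10, best area=130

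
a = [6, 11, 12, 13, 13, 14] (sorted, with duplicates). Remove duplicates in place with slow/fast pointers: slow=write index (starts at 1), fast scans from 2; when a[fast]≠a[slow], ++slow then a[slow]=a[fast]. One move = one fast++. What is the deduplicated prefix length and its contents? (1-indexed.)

length 5; prefix = [6, 11, 12, 13, 14]

slow=1 fast=2: a[fast]=11≠a[slow]=6 write a[2]=11, slow++,fast++
slow=2 fast=3: a[fast]=12≠a[slow]=11 write a[3]=12, slow++,fast++
slow=3 fast=4: a[fast]=13≠a[slow]=12 write a[4]=13, slow++,fast++
slow=4 fast=5: a[fast]=13=a[slow] dup, fast++
slow=4 fast=6: a[fast]=14≠a[slow]=13 write a[5]=14, slow++,fast++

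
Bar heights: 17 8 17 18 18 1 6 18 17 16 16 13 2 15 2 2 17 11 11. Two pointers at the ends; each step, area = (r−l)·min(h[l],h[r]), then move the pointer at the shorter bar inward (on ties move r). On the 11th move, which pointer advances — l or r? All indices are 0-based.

[0,18] min(17,11)*18=198 best=198 * → r--
[0,17] min(17,11)*17=187 best=198 → r--
[0,16] min(17,17)*16=272 best=272 * → r--
[0,15] min(17,2)*15=30 best=272 → r--
[0,14] min(17,2)*14=28 best=272 → r--
[0,13] min(17,15)*13=195 best=272 → r--
[0,12] min(17,2)*12=24 best=272 → r--
[0,11] min(17,13)*11=143 best=272 → r--
[0,10] min(17,16)*10=160 best=272 → r--
[0,9] min(17,16)*9=144 best=272 → r--
[0,8] min(17,17)*8=136 best=272 → r--

r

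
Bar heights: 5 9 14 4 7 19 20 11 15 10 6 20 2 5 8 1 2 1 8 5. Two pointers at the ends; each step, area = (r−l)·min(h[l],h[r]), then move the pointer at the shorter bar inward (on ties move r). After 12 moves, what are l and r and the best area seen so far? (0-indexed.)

l=0 r=19: min(5,5)*19=95 best=95 *, r--
l=0 r=18: min(5,8)*18=90 best=95, l++
l=1 r=18: min(9,8)*17=136 best=136 *, r--
l=1 r=17: min(9,1)*16=16 best=136, r--
l=1 r=16: min(9,2)*15=30 best=136, r--
l=1 r=15: min(9,1)*14=14 best=136, r--
l=1 r=14: min(9,8)*13=104 best=136, r--
l=1 r=13: min(9,5)*12=60 best=136, r--
l=1 r=12: min(9,2)*11=22 best=136, r--
l=1 r=11: min(9,20)*10=90 best=136, l++
l=2 r=11: min(14,20)*9=126 best=136, l++
l=3 r=11: min(4,20)*8=32 best=136, l++

l=4, r=11, best area=136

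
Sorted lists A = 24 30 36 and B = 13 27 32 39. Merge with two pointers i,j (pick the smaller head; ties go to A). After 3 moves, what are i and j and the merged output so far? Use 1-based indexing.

i=2, j=3, merged so far=[13, 24, 27]

i=1 j=1: A[i]=24>B[j]=13 take 13, j++
i=1 j=2: A[i]=24<=B[j]=27 take 24, i++
i=2 j=2: A[i]=30>B[j]=27 take 27, j++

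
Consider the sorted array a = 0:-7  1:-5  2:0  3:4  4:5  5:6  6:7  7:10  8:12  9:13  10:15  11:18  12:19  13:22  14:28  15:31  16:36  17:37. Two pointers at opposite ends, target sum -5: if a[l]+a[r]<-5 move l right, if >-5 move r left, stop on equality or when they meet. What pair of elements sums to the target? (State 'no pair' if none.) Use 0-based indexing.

l=0 r=17: -7+37=30 >-5, r--
l=0 r=16: -7+36=29 >-5, r--
l=0 r=15: -7+31=24 >-5, r--
l=0 r=14: -7+28=21 >-5, r--
l=0 r=13: -7+22=15 >-5, r--
l=0 r=12: -7+19=12 >-5, r--
l=0 r=11: -7+18=11 >-5, r--
l=0 r=10: -7+15=8 >-5, r--
l=0 r=9: -7+13=6 >-5, r--
l=0 r=8: -7+12=5 >-5, r--
l=0 r=7: -7+10=3 >-5, r--
l=0 r=6: -7+7=0 >-5, r--
l=0 r=5: -7+6=-1 >-5, r--
l=0 r=4: -7+5=-2 >-5, r--
l=0 r=3: -7+4=-3 >-5, r--
l=0 r=2: -7+0=-7 <-5, l++
l=1 r=2: -5+0=-5, found

(-5, 0)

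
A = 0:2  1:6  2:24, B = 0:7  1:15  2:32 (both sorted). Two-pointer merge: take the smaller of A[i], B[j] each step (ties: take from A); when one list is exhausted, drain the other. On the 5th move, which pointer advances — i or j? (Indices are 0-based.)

i=0 j=0: A[i]=2<=B[j]=7 take 2, i++
i=1 j=0: A[i]=6<=B[j]=7 take 6, i++
i=2 j=0: A[i]=24>B[j]=7 take 7, j++
i=2 j=1: A[i]=24>B[j]=15 take 15, j++
i=2 j=2: A[i]=24<=B[j]=32 take 24, i++

i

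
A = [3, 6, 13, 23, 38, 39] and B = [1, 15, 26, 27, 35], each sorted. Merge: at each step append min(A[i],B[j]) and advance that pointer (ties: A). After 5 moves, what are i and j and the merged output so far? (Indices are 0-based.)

i=3, j=2, merged so far=[1, 3, 6, 13, 15]

i=0 j=0: A[i]=3>B[j]=1 take 1, j++
i=0 j=1: A[i]=3<=B[j]=15 take 3, i++
i=1 j=1: A[i]=6<=B[j]=15 take 6, i++
i=2 j=1: A[i]=13<=B[j]=15 take 13, i++
i=3 j=1: A[i]=23>B[j]=15 take 15, j++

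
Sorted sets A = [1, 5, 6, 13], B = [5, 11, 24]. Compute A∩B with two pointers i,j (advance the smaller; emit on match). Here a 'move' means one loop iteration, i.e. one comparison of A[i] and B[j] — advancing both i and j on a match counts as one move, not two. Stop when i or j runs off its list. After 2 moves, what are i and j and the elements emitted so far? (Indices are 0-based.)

i=2, j=1, emitted=[5]

[i=0,j=0] 1<5 → i++
[i=1,j=0] 5==5 emit → i++,j++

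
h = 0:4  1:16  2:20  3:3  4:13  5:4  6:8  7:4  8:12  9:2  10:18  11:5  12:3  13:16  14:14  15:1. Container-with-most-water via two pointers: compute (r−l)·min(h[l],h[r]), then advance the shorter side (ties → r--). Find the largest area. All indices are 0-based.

l=0 r=15: min(4,1)*15=15 best=15 *, r--
l=0 r=14: min(4,14)*14=56 best=56 *, l++
l=1 r=14: min(16,14)*13=182 best=182 *, r--
l=1 r=13: min(16,16)*12=192 best=192 *, r--
l=1 r=12: min(16,3)*11=33 best=192, r--
l=1 r=11: min(16,5)*10=50 best=192, r--
l=1 r=10: min(16,18)*9=144 best=192, l++
l=2 r=10: min(20,18)*8=144 best=192, r--
l=2 r=9: min(20,2)*7=14 best=192, r--
l=2 r=8: min(20,12)*6=72 best=192, r--
l=2 r=7: min(20,4)*5=20 best=192, r--
l=2 r=6: min(20,8)*4=32 best=192, r--
l=2 r=5: min(20,4)*3=12 best=192, r--
l=2 r=4: min(20,13)*2=26 best=192, r--
l=2 r=3: min(20,3)*1=3 best=192, r--

max area = 192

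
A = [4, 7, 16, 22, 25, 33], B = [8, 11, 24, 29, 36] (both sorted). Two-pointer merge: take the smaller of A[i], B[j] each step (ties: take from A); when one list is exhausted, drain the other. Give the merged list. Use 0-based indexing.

[4, 7, 8, 11, 16, 22, 24, 25, 29, 33, 36]

[i=0,j=0] A[i]=4<=B[j]=8 take 4 → i++
[i=1,j=0] A[i]=7<=B[j]=8 take 7 → i++
[i=2,j=0] A[i]=16>B[j]=8 take 8 → j++
[i=2,j=1] A[i]=16>B[j]=11 take 11 → j++
[i=2,j=2] A[i]=16<=B[j]=24 take 16 → i++
[i=3,j=2] A[i]=22<=B[j]=24 take 22 → i++
[i=4,j=2] A[i]=25>B[j]=24 take 24 → j++
[i=4,j=3] A[i]=25<=B[j]=29 take 25 → i++
[i=5,j=3] A[i]=33>B[j]=29 take 29 → j++
[i=5,j=4] A[i]=33<=B[j]=36 take 33 → i++
[i=6,j=4] A done, take B[j]=36 → j++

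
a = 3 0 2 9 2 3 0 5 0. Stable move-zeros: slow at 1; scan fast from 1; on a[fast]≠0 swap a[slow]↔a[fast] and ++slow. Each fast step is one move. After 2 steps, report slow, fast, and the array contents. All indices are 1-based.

slow=2, fast=3, a=[3, 0, 2, 9, 2, 3, 0, 5, 0]

(s=1,f=1) a[fast]=3≠0 swap→a[1]=3 → slow++,fast++
(s=2,f=2) a[fast]=0 → fast++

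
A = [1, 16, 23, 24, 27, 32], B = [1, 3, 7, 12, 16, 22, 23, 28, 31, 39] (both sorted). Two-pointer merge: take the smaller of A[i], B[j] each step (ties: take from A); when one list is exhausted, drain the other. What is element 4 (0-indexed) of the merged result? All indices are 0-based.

i=0 j=0: A[i]=1<=B[j]=1 take 1, i++
i=1 j=0: A[i]=16>B[j]=1 take 1, j++
i=1 j=1: A[i]=16>B[j]=3 take 3, j++
i=1 j=2: A[i]=16>B[j]=7 take 7, j++
i=1 j=3: A[i]=16>B[j]=12 take 12, j++
i=1 j=4: A[i]=16<=B[j]=16 take 16, i++
i=2 j=4: A[i]=23>B[j]=16 take 16, j++
i=2 j=5: A[i]=23>B[j]=22 take 22, j++
i=2 j=6: A[i]=23<=B[j]=23 take 23, i++
i=3 j=6: A[i]=24>B[j]=23 take 23, j++
i=3 j=7: A[i]=24<=B[j]=28 take 24, i++
i=4 j=7: A[i]=27<=B[j]=28 take 27, i++
i=5 j=7: A[i]=32>B[j]=28 take 28, j++
i=5 j=8: A[i]=32>B[j]=31 take 31, j++
i=5 j=9: A[i]=32<=B[j]=39 take 32, i++
i=6 j=9: A done, take B[j]=39, j++

merged[4] = 12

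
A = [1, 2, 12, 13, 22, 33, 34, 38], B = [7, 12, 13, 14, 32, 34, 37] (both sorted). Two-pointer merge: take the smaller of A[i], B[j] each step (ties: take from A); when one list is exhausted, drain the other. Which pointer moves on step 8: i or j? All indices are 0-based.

[i=0,j=0] A[i]=1<=B[j]=7 take 1 → i++
[i=1,j=0] A[i]=2<=B[j]=7 take 2 → i++
[i=2,j=0] A[i]=12>B[j]=7 take 7 → j++
[i=2,j=1] A[i]=12<=B[j]=12 take 12 → i++
[i=3,j=1] A[i]=13>B[j]=12 take 12 → j++
[i=3,j=2] A[i]=13<=B[j]=13 take 13 → i++
[i=4,j=2] A[i]=22>B[j]=13 take 13 → j++
[i=4,j=3] A[i]=22>B[j]=14 take 14 → j++

j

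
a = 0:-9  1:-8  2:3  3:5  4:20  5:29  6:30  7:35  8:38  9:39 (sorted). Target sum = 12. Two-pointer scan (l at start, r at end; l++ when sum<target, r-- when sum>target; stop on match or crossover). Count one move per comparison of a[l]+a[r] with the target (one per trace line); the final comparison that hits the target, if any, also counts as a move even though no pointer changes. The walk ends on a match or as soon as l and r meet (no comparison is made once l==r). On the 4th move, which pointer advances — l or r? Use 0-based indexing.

r

[0,9] -9+39=30 >12 → r--
[0,8] -9+38=29 >12 → r--
[0,7] -9+35=26 >12 → r--
[0,6] -9+30=21 >12 → r--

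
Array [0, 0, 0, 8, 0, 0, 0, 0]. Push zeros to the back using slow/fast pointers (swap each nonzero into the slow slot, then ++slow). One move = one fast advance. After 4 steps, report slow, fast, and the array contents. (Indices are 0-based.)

slow=1, fast=4, a=[8, 0, 0, 0, 0, 0, 0, 0]

slow=0 fast=0: a[fast]=0, fast++
slow=0 fast=1: a[fast]=0, fast++
slow=0 fast=2: a[fast]=0, fast++
slow=0 fast=3: a[fast]=8≠0 swap→a[0]=8, slow++,fast++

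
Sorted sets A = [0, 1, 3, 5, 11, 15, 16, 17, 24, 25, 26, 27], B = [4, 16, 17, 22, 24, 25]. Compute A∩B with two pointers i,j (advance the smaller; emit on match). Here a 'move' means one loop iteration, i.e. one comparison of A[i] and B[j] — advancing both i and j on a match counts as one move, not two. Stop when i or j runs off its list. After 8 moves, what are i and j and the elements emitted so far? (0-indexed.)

i=7, j=2, emitted=[16]

[i=0,j=0] 0<4 → i++
[i=1,j=0] 1<4 → i++
[i=2,j=0] 3<4 → i++
[i=3,j=0] 5>4 → j++
[i=3,j=1] 5<16 → i++
[i=4,j=1] 11<16 → i++
[i=5,j=1] 15<16 → i++
[i=6,j=1] 16==16 emit → i++,j++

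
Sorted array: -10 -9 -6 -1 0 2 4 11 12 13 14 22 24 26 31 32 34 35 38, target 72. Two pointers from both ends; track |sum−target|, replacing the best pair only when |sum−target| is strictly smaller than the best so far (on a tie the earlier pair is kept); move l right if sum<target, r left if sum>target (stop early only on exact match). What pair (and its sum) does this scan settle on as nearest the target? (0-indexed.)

l=0 r=18: -10+38=28 d=44 *, l++
l=1 r=18: -9+38=29 d=43 *, l++
l=2 r=18: -6+38=32 d=40 *, l++
l=3 r=18: -1+38=37 d=35 *, l++
l=4 r=18: 0+38=38 d=34 *, l++
l=5 r=18: 2+38=40 d=32 *, l++
l=6 r=18: 4+38=42 d=30 *, l++
l=7 r=18: 11+38=49 d=23 *, l++
l=8 r=18: 12+38=50 d=22 *, l++
l=9 r=18: 13+38=51 d=21 *, l++
l=10 r=18: 14+38=52 d=20 *, l++
l=11 r=18: 22+38=60 d=12 *, l++
l=12 r=18: 24+38=62 d=10 *, l++
l=13 r=18: 26+38=64 d=8 *, l++
l=14 r=18: 31+38=69 d=3 *, l++
l=15 r=18: 32+38=70 d=2 *, l++
l=16 r=18: 34+38=72 d=0 *, stop

pair (34, 38) with sum 72 (|Δ|=0)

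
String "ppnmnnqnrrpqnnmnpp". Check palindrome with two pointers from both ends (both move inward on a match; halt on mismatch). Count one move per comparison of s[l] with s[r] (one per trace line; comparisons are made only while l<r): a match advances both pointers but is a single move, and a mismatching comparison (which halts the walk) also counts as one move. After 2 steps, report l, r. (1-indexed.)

[1,18] 'p'=='p' → l++,r--
[2,17] 'p'=='p' → l++,r--

l=3, r=16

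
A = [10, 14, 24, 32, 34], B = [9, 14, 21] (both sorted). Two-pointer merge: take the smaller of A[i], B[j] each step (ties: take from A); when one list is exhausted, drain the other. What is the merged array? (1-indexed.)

i=1 j=1: A[i]=10>B[j]=9 take 9, j++
i=1 j=2: A[i]=10<=B[j]=14 take 10, i++
i=2 j=2: A[i]=14<=B[j]=14 take 14, i++
i=3 j=2: A[i]=24>B[j]=14 take 14, j++
i=3 j=3: A[i]=24>B[j]=21 take 21, j++
i=3 j=4: B done, take A[i]=24, i++
i=4 j=4: B done, take A[i]=32, i++
i=5 j=4: B done, take A[i]=34, i++

[9, 10, 14, 14, 21, 24, 32, 34]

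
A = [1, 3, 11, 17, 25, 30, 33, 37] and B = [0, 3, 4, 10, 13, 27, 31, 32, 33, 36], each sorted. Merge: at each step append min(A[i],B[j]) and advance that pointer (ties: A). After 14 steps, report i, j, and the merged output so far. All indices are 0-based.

i=0 j=0: A[i]=1>B[j]=0 take 0, j++
i=0 j=1: A[i]=1<=B[j]=3 take 1, i++
i=1 j=1: A[i]=3<=B[j]=3 take 3, i++
i=2 j=1: A[i]=11>B[j]=3 take 3, j++
i=2 j=2: A[i]=11>B[j]=4 take 4, j++
i=2 j=3: A[i]=11>B[j]=10 take 10, j++
i=2 j=4: A[i]=11<=B[j]=13 take 11, i++
i=3 j=4: A[i]=17>B[j]=13 take 13, j++
i=3 j=5: A[i]=17<=B[j]=27 take 17, i++
i=4 j=5: A[i]=25<=B[j]=27 take 25, i++
i=5 j=5: A[i]=30>B[j]=27 take 27, j++
i=5 j=6: A[i]=30<=B[j]=31 take 30, i++
i=6 j=6: A[i]=33>B[j]=31 take 31, j++
i=6 j=7: A[i]=33>B[j]=32 take 32, j++

i=6, j=8, merged so far=[0, 1, 3, 3, 4, 10, 11, 13, 17, 25, 27, 30, 31, 32]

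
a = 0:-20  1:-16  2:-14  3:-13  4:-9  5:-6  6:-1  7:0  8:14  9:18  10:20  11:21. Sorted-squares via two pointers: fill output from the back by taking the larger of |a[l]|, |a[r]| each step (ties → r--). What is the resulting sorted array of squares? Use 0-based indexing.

l=0 r=11: |-20|<=|21| out[11]=441, r--
l=0 r=10: |-20|<=|20| out[10]=400, r--
l=0 r=9: |-20|>|18| out[9]=400, l++
l=1 r=9: |-16|<=|18| out[8]=324, r--
l=1 r=8: |-16|>|14| out[7]=256, l++
l=2 r=8: |-14|<=|14| out[6]=196, r--
l=2 r=7: |-14|>|0| out[5]=196, l++
l=3 r=7: |-13|>|0| out[4]=169, l++
l=4 r=7: |-9|>|0| out[3]=81, l++
l=5 r=7: |-6|>|0| out[2]=36, l++
l=6 r=7: |-1|>|0| out[1]=1, l++
l=7 r=7: |0|<=|0| out[0]=0, r--

[0, 1, 36, 81, 169, 196, 196, 256, 324, 400, 400, 441]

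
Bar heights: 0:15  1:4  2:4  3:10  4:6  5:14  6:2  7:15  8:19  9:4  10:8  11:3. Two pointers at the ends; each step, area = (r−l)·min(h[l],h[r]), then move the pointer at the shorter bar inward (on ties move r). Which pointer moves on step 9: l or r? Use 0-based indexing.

l

l=0 r=11: min(15,3)*11=33 best=33 *, r--
l=0 r=10: min(15,8)*10=80 best=80 *, r--
l=0 r=9: min(15,4)*9=36 best=80, r--
l=0 r=8: min(15,19)*8=120 best=120 *, l++
l=1 r=8: min(4,19)*7=28 best=120, l++
l=2 r=8: min(4,19)*6=24 best=120, l++
l=3 r=8: min(10,19)*5=50 best=120, l++
l=4 r=8: min(6,19)*4=24 best=120, l++
l=5 r=8: min(14,19)*3=42 best=120, l++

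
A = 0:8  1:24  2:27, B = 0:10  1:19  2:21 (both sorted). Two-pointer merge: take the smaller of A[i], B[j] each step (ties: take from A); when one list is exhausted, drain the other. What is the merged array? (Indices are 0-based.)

[8, 10, 19, 21, 24, 27]

i=0 j=0: A[i]=8<=B[j]=10 take 8, i++
i=1 j=0: A[i]=24>B[j]=10 take 10, j++
i=1 j=1: A[i]=24>B[j]=19 take 19, j++
i=1 j=2: A[i]=24>B[j]=21 take 21, j++
i=1 j=3: B done, take A[i]=24, i++
i=2 j=3: B done, take A[i]=27, i++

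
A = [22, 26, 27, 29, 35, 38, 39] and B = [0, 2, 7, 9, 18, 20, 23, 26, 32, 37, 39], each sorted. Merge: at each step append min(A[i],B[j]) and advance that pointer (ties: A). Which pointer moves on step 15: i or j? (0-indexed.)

[i=0,j=0] A[i]=22>B[j]=0 take 0 → j++
[i=0,j=1] A[i]=22>B[j]=2 take 2 → j++
[i=0,j=2] A[i]=22>B[j]=7 take 7 → j++
[i=0,j=3] A[i]=22>B[j]=9 take 9 → j++
[i=0,j=4] A[i]=22>B[j]=18 take 18 → j++
[i=0,j=5] A[i]=22>B[j]=20 take 20 → j++
[i=0,j=6] A[i]=22<=B[j]=23 take 22 → i++
[i=1,j=6] A[i]=26>B[j]=23 take 23 → j++
[i=1,j=7] A[i]=26<=B[j]=26 take 26 → i++
[i=2,j=7] A[i]=27>B[j]=26 take 26 → j++
[i=2,j=8] A[i]=27<=B[j]=32 take 27 → i++
[i=3,j=8] A[i]=29<=B[j]=32 take 29 → i++
[i=4,j=8] A[i]=35>B[j]=32 take 32 → j++
[i=4,j=9] A[i]=35<=B[j]=37 take 35 → i++
[i=5,j=9] A[i]=38>B[j]=37 take 37 → j++

j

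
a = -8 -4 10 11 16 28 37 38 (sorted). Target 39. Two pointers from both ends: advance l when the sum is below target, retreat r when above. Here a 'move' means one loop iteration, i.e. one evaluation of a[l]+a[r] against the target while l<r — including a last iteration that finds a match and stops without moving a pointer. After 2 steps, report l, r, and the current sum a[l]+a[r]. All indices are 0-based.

[0,7] -8+38=30 <39 → l++
[1,7] -4+38=34 <39 → l++

l=2, r=7, sum=48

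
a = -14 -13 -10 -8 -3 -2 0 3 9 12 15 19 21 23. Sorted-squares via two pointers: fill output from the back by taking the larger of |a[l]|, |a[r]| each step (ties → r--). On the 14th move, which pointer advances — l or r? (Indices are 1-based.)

[1,14] |-14|<=|23| out[14]=529 → r--
[1,13] |-14|<=|21| out[13]=441 → r--
[1,12] |-14|<=|19| out[12]=361 → r--
[1,11] |-14|<=|15| out[11]=225 → r--
[1,10] |-14|>|12| out[10]=196 → l++
[2,10] |-13|>|12| out[9]=169 → l++
[3,10] |-10|<=|12| out[8]=144 → r--
[3,9] |-10|>|9| out[7]=100 → l++
[4,9] |-8|<=|9| out[6]=81 → r--
[4,8] |-8|>|3| out[5]=64 → l++
[5,8] |-3|<=|3| out[4]=9 → r--
[5,7] |-3|>|0| out[3]=9 → l++
[6,7] |-2|>|0| out[2]=4 → l++
[7,7] |0|<=|0| out[1]=0 → r--

r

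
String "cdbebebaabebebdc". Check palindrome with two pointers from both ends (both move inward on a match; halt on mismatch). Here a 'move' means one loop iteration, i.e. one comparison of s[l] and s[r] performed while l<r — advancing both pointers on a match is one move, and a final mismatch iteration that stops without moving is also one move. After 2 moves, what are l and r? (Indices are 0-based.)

l=0 r=15: 'c'=='c', l++,r--
l=1 r=14: 'd'=='d', l++,r--

l=2, r=13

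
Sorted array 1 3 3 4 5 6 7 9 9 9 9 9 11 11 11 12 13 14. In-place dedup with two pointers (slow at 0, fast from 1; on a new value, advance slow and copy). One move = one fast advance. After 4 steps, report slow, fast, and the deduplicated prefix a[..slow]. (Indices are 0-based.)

slow=3, fast=5, prefix=[1, 3, 4, 5]

(s=0,f=1) a[fast]=3≠a[slow]=1 write a[1]=3 → slow++,fast++
(s=1,f=2) a[fast]=3=a[slow] dup → fast++
(s=1,f=3) a[fast]=4≠a[slow]=3 write a[2]=4 → slow++,fast++
(s=2,f=4) a[fast]=5≠a[slow]=4 write a[3]=5 → slow++,fast++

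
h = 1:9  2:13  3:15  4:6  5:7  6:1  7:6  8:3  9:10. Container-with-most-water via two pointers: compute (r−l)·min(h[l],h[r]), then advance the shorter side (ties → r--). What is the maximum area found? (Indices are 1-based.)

max area = 72

l=1 r=9: min(9,10)*8=72 best=72 *, l++
l=2 r=9: min(13,10)*7=70 best=72, r--
l=2 r=8: min(13,3)*6=18 best=72, r--
l=2 r=7: min(13,6)*5=30 best=72, r--
l=2 r=6: min(13,1)*4=4 best=72, r--
l=2 r=5: min(13,7)*3=21 best=72, r--
l=2 r=4: min(13,6)*2=12 best=72, r--
l=2 r=3: min(13,15)*1=13 best=72, l++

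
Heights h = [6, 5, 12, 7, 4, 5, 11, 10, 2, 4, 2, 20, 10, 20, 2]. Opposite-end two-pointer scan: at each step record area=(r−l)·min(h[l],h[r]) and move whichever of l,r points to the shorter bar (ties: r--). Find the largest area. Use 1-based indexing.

[1,15] min(6,2)*14=28 best=28 * → r--
[1,14] min(6,20)*13=78 best=78 * → l++
[2,14] min(5,20)*12=60 best=78 → l++
[3,14] min(12,20)*11=132 best=132 * → l++
[4,14] min(7,20)*10=70 best=132 → l++
[5,14] min(4,20)*9=36 best=132 → l++
[6,14] min(5,20)*8=40 best=132 → l++
[7,14] min(11,20)*7=77 best=132 → l++
[8,14] min(10,20)*6=60 best=132 → l++
[9,14] min(2,20)*5=10 best=132 → l++
[10,14] min(4,20)*4=16 best=132 → l++
[11,14] min(2,20)*3=6 best=132 → l++
[12,14] min(20,20)*2=40 best=132 → r--
[12,13] min(20,10)*1=10 best=132 → r--

max area = 132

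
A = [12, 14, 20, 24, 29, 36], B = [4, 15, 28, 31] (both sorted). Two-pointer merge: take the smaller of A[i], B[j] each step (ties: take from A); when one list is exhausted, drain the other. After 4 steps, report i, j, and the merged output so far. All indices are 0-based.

[i=0,j=0] A[i]=12>B[j]=4 take 4 → j++
[i=0,j=1] A[i]=12<=B[j]=15 take 12 → i++
[i=1,j=1] A[i]=14<=B[j]=15 take 14 → i++
[i=2,j=1] A[i]=20>B[j]=15 take 15 → j++

i=2, j=2, merged so far=[4, 12, 14, 15]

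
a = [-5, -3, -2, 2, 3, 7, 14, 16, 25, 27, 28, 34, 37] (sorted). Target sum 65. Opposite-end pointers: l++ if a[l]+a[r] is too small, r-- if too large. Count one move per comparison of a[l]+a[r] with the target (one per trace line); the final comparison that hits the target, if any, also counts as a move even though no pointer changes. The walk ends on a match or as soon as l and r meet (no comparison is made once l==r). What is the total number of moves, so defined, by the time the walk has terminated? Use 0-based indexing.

l=0 r=12: -5+37=32 <65, l++
l=1 r=12: -3+37=34 <65, l++
l=2 r=12: -2+37=35 <65, l++
l=3 r=12: 2+37=39 <65, l++
l=4 r=12: 3+37=40 <65, l++
l=5 r=12: 7+37=44 <65, l++
l=6 r=12: 14+37=51 <65, l++
l=7 r=12: 16+37=53 <65, l++
l=8 r=12: 25+37=62 <65, l++
l=9 r=12: 27+37=64 <65, l++
l=10 r=12: 28+37=65, found

11 moves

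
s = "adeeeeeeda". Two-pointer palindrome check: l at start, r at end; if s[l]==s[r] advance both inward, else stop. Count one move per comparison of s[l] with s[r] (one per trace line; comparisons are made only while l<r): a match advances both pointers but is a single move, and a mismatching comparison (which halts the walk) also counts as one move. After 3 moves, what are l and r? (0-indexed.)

l=3, r=6

l=0 r=9: 'a'=='a', l++,r--
l=1 r=8: 'd'=='d', l++,r--
l=2 r=7: 'e'=='e', l++,r--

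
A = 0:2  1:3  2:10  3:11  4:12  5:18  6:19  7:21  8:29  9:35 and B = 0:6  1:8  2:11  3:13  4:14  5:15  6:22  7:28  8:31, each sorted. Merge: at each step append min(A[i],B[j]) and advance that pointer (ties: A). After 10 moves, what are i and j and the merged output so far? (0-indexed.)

i=0 j=0: A[i]=2<=B[j]=6 take 2, i++
i=1 j=0: A[i]=3<=B[j]=6 take 3, i++
i=2 j=0: A[i]=10>B[j]=6 take 6, j++
i=2 j=1: A[i]=10>B[j]=8 take 8, j++
i=2 j=2: A[i]=10<=B[j]=11 take 10, i++
i=3 j=2: A[i]=11<=B[j]=11 take 11, i++
i=4 j=2: A[i]=12>B[j]=11 take 11, j++
i=4 j=3: A[i]=12<=B[j]=13 take 12, i++
i=5 j=3: A[i]=18>B[j]=13 take 13, j++
i=5 j=4: A[i]=18>B[j]=14 take 14, j++

i=5, j=5, merged so far=[2, 3, 6, 8, 10, 11, 11, 12, 13, 14]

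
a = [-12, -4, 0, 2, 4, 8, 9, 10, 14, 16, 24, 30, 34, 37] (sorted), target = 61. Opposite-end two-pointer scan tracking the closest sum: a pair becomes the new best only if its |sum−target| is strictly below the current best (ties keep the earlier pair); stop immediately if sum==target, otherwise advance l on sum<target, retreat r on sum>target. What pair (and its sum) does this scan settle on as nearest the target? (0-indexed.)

pair (24, 37) with sum 61 (|Δ|=0)

l=0 r=13: -12+37=25 d=36 *, l++
l=1 r=13: -4+37=33 d=28 *, l++
l=2 r=13: 0+37=37 d=24 *, l++
l=3 r=13: 2+37=39 d=22 *, l++
l=4 r=13: 4+37=41 d=20 *, l++
l=5 r=13: 8+37=45 d=16 *, l++
l=6 r=13: 9+37=46 d=15 *, l++
l=7 r=13: 10+37=47 d=14 *, l++
l=8 r=13: 14+37=51 d=10 *, l++
l=9 r=13: 16+37=53 d=8 *, l++
l=10 r=13: 24+37=61 d=0 *, stop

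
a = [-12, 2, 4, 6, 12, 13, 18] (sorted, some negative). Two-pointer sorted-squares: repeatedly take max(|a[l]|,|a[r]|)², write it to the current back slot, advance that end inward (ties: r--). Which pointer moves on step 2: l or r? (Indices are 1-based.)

r

l=1 r=7: |-12|<=|18| out[7]=324, r--
l=1 r=6: |-12|<=|13| out[6]=169, r--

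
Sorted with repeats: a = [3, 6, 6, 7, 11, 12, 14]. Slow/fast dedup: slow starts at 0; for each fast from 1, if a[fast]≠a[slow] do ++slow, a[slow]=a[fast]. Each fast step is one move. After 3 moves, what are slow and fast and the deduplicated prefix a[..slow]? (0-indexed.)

slow=0 fast=1: a[fast]=6≠a[slow]=3 write a[1]=6, slow++,fast++
slow=1 fast=2: a[fast]=6=a[slow] dup, fast++
slow=1 fast=3: a[fast]=7≠a[slow]=6 write a[2]=7, slow++,fast++

slow=2, fast=4, prefix=[3, 6, 7]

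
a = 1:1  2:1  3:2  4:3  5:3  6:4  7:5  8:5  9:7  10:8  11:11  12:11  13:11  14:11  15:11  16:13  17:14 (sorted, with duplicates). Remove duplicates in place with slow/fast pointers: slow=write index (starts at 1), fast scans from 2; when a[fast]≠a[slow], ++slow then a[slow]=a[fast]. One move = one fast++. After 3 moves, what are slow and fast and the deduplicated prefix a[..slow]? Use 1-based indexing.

slow=3, fast=5, prefix=[1, 2, 3]

slow=1 fast=2: a[fast]=1=a[slow] dup, fast++
slow=1 fast=3: a[fast]=2≠a[slow]=1 write a[2]=2, slow++,fast++
slow=2 fast=4: a[fast]=3≠a[slow]=2 write a[3]=3, slow++,fast++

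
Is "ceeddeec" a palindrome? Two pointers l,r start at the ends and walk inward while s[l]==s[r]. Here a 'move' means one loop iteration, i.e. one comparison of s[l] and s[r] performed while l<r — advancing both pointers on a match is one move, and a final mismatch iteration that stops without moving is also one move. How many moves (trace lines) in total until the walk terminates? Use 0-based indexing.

l=0 r=7: 'c'=='c', l++,r--
l=1 r=6: 'e'=='e', l++,r--
l=2 r=5: 'e'=='e', l++,r--
l=3 r=4: 'd'=='d', l++,r--

4 moves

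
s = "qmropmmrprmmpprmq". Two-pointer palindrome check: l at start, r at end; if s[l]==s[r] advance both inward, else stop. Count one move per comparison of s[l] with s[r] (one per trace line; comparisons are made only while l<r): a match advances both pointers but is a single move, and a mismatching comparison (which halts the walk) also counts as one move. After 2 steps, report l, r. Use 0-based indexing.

l=2, r=14

[0,16] 'q'=='q' → l++,r--
[1,15] 'm'=='m' → l++,r--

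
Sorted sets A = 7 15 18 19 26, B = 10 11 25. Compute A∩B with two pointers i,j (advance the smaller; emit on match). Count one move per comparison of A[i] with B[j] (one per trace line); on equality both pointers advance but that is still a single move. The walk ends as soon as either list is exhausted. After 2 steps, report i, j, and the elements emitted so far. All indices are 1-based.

i=2, j=2, emitted=[]

i=1 j=1: 7<10, i++
i=2 j=1: 15>10, j++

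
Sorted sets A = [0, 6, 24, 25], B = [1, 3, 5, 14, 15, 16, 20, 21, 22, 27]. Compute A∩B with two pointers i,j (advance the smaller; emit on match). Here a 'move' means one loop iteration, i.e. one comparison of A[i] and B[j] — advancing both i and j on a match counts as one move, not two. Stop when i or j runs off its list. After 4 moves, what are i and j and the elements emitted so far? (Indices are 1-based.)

i=1 j=1: 0<1, i++
i=2 j=1: 6>1, j++
i=2 j=2: 6>3, j++
i=2 j=3: 6>5, j++

i=2, j=4, emitted=[]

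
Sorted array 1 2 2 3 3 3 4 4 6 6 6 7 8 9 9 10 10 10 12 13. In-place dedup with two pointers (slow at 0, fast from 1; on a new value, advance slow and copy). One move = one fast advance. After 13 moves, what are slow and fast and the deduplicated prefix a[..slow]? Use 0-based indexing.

slow=7, fast=14, prefix=[1, 2, 3, 4, 6, 7, 8, 9]

(s=0,f=1) a[fast]=2≠a[slow]=1 write a[1]=2 → slow++,fast++
(s=1,f=2) a[fast]=2=a[slow] dup → fast++
(s=1,f=3) a[fast]=3≠a[slow]=2 write a[2]=3 → slow++,fast++
(s=2,f=4) a[fast]=3=a[slow] dup → fast++
(s=2,f=5) a[fast]=3=a[slow] dup → fast++
(s=2,f=6) a[fast]=4≠a[slow]=3 write a[3]=4 → slow++,fast++
(s=3,f=7) a[fast]=4=a[slow] dup → fast++
(s=3,f=8) a[fast]=6≠a[slow]=4 write a[4]=6 → slow++,fast++
(s=4,f=9) a[fast]=6=a[slow] dup → fast++
(s=4,f=10) a[fast]=6=a[slow] dup → fast++
(s=4,f=11) a[fast]=7≠a[slow]=6 write a[5]=7 → slow++,fast++
(s=5,f=12) a[fast]=8≠a[slow]=7 write a[6]=8 → slow++,fast++
(s=6,f=13) a[fast]=9≠a[slow]=8 write a[7]=9 → slow++,fast++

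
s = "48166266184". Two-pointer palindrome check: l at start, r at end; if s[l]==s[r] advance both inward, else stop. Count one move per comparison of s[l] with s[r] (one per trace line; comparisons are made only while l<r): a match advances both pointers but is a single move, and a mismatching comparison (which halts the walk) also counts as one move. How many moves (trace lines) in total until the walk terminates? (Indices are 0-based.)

l=0 r=10: '4'=='4', l++,r--
l=1 r=9: '8'=='8', l++,r--
l=2 r=8: '1'=='1', l++,r--
l=3 r=7: '6'=='6', l++,r--
l=4 r=6: '6'=='6', l++,r--

5 moves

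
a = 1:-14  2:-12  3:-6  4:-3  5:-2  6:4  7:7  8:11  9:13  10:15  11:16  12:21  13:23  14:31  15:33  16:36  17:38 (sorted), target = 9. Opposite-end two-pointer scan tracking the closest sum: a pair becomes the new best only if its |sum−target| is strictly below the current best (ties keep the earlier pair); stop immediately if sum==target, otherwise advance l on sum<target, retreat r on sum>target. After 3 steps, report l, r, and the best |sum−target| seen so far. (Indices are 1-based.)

l=1 r=17: -14+38=24 d=15 *, r--
l=1 r=16: -14+36=22 d=13 *, r--
l=1 r=15: -14+33=19 d=10 *, r--

l=1, r=14, best |Δ|=10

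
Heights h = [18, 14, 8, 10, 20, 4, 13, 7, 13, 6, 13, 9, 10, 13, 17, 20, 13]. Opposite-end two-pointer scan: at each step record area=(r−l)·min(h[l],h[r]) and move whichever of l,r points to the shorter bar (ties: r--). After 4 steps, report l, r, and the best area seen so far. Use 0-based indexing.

l=0 r=16: min(18,13)*16=208 best=208 *, r--
l=0 r=15: min(18,20)*15=270 best=270 *, l++
l=1 r=15: min(14,20)*14=196 best=270, l++
l=2 r=15: min(8,20)*13=104 best=270, l++

l=3, r=15, best area=270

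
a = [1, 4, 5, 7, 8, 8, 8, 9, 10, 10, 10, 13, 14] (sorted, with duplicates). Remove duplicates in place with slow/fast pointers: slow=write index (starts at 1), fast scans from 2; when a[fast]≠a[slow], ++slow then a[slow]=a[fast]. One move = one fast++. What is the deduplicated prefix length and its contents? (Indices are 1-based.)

length 9; prefix = [1, 4, 5, 7, 8, 9, 10, 13, 14]

(s=1,f=2) a[fast]=4≠a[slow]=1 write a[2]=4 → slow++,fast++
(s=2,f=3) a[fast]=5≠a[slow]=4 write a[3]=5 → slow++,fast++
(s=3,f=4) a[fast]=7≠a[slow]=5 write a[4]=7 → slow++,fast++
(s=4,f=5) a[fast]=8≠a[slow]=7 write a[5]=8 → slow++,fast++
(s=5,f=6) a[fast]=8=a[slow] dup → fast++
(s=5,f=7) a[fast]=8=a[slow] dup → fast++
(s=5,f=8) a[fast]=9≠a[slow]=8 write a[6]=9 → slow++,fast++
(s=6,f=9) a[fast]=10≠a[slow]=9 write a[7]=10 → slow++,fast++
(s=7,f=10) a[fast]=10=a[slow] dup → fast++
(s=7,f=11) a[fast]=10=a[slow] dup → fast++
(s=7,f=12) a[fast]=13≠a[slow]=10 write a[8]=13 → slow++,fast++
(s=8,f=13) a[fast]=14≠a[slow]=13 write a[9]=14 → slow++,fast++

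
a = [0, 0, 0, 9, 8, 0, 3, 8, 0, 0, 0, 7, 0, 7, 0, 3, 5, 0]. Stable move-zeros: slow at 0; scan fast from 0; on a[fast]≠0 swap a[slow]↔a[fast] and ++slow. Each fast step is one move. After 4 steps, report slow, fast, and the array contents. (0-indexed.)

slow=1, fast=4, a=[9, 0, 0, 0, 8, 0, 3, 8, 0, 0, 0, 7, 0, 7, 0, 3, 5, 0]

(s=0,f=0) a[fast]=0 → fast++
(s=0,f=1) a[fast]=0 → fast++
(s=0,f=2) a[fast]=0 → fast++
(s=0,f=3) a[fast]=9≠0 swap→a[0]=9 → slow++,fast++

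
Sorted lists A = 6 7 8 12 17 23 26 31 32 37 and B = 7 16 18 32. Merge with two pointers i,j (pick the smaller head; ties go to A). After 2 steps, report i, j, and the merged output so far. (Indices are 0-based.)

[i=0,j=0] A[i]=6<=B[j]=7 take 6 → i++
[i=1,j=0] A[i]=7<=B[j]=7 take 7 → i++

i=2, j=0, merged so far=[6, 7]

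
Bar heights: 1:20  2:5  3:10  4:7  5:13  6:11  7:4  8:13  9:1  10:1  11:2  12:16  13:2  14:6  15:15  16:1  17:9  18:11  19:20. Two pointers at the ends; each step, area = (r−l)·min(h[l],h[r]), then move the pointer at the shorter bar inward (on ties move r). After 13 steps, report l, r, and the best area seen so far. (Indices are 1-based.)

l=1, r=6, best area=360

l=1 r=19: min(20,20)*18=360 best=360 *, r--
l=1 r=18: min(20,11)*17=187 best=360, r--
l=1 r=17: min(20,9)*16=144 best=360, r--
l=1 r=16: min(20,1)*15=15 best=360, r--
l=1 r=15: min(20,15)*14=210 best=360, r--
l=1 r=14: min(20,6)*13=78 best=360, r--
l=1 r=13: min(20,2)*12=24 best=360, r--
l=1 r=12: min(20,16)*11=176 best=360, r--
l=1 r=11: min(20,2)*10=20 best=360, r--
l=1 r=10: min(20,1)*9=9 best=360, r--
l=1 r=9: min(20,1)*8=8 best=360, r--
l=1 r=8: min(20,13)*7=91 best=360, r--
l=1 r=7: min(20,4)*6=24 best=360, r--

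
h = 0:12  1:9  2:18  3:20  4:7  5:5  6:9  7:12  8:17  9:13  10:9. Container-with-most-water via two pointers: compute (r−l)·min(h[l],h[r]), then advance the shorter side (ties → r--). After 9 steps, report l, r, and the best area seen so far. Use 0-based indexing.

l=2, r=3, best area=108

l=0 r=10: min(12,9)*10=90 best=90 *, r--
l=0 r=9: min(12,13)*9=108 best=108 *, l++
l=1 r=9: min(9,13)*8=72 best=108, l++
l=2 r=9: min(18,13)*7=91 best=108, r--
l=2 r=8: min(18,17)*6=102 best=108, r--
l=2 r=7: min(18,12)*5=60 best=108, r--
l=2 r=6: min(18,9)*4=36 best=108, r--
l=2 r=5: min(18,5)*3=15 best=108, r--
l=2 r=4: min(18,7)*2=14 best=108, r--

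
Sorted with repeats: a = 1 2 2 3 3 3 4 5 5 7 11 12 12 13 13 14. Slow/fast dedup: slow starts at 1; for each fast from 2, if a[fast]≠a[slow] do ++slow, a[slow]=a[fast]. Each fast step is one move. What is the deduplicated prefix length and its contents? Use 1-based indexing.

length 10; prefix = [1, 2, 3, 4, 5, 7, 11, 12, 13, 14]

(s=1,f=2) a[fast]=2≠a[slow]=1 write a[2]=2 → slow++,fast++
(s=2,f=3) a[fast]=2=a[slow] dup → fast++
(s=2,f=4) a[fast]=3≠a[slow]=2 write a[3]=3 → slow++,fast++
(s=3,f=5) a[fast]=3=a[slow] dup → fast++
(s=3,f=6) a[fast]=3=a[slow] dup → fast++
(s=3,f=7) a[fast]=4≠a[slow]=3 write a[4]=4 → slow++,fast++
(s=4,f=8) a[fast]=5≠a[slow]=4 write a[5]=5 → slow++,fast++
(s=5,f=9) a[fast]=5=a[slow] dup → fast++
(s=5,f=10) a[fast]=7≠a[slow]=5 write a[6]=7 → slow++,fast++
(s=6,f=11) a[fast]=11≠a[slow]=7 write a[7]=11 → slow++,fast++
(s=7,f=12) a[fast]=12≠a[slow]=11 write a[8]=12 → slow++,fast++
(s=8,f=13) a[fast]=12=a[slow] dup → fast++
(s=8,f=14) a[fast]=13≠a[slow]=12 write a[9]=13 → slow++,fast++
(s=9,f=15) a[fast]=13=a[slow] dup → fast++
(s=9,f=16) a[fast]=14≠a[slow]=13 write a[10]=14 → slow++,fast++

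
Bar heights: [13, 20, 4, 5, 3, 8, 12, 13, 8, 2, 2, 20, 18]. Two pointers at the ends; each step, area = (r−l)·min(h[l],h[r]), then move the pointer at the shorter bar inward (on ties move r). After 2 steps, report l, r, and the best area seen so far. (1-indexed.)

l=2, r=12, best area=198

l=1 r=13: min(13,18)*12=156 best=156 *, l++
l=2 r=13: min(20,18)*11=198 best=198 *, r--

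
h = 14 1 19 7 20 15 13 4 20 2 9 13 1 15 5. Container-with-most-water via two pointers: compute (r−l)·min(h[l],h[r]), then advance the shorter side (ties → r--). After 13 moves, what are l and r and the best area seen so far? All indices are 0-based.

l=0 r=14: min(14,5)*14=70 best=70 *, r--
l=0 r=13: min(14,15)*13=182 best=182 *, l++
l=1 r=13: min(1,15)*12=12 best=182, l++
l=2 r=13: min(19,15)*11=165 best=182, r--
l=2 r=12: min(19,1)*10=10 best=182, r--
l=2 r=11: min(19,13)*9=117 best=182, r--
l=2 r=10: min(19,9)*8=72 best=182, r--
l=2 r=9: min(19,2)*7=14 best=182, r--
l=2 r=8: min(19,20)*6=114 best=182, l++
l=3 r=8: min(7,20)*5=35 best=182, l++
l=4 r=8: min(20,20)*4=80 best=182, r--
l=4 r=7: min(20,4)*3=12 best=182, r--
l=4 r=6: min(20,13)*2=26 best=182, r--

l=4, r=5, best area=182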